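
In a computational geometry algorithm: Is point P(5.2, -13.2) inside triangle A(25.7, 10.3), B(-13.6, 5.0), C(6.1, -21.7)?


Cross products: AB x AP = 814.9, BC x BP = 143.42, CA x CP = 195.4
All same sign? yes

Yes, inside


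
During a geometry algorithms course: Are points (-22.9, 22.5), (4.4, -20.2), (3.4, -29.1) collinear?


Cross product: (4.4-(-22.9))*((-29.1)-22.5) - ((-20.2)-22.5)*(3.4-(-22.9))
= -285.67

No, not collinear


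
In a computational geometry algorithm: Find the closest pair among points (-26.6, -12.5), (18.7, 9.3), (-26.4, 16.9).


d(P0,P1) = 50.2726, d(P0,P2) = 29.4007, d(P1,P2) = 45.7359
Closest: P0 and P2

Closest pair: (-26.6, -12.5) and (-26.4, 16.9), distance = 29.4007


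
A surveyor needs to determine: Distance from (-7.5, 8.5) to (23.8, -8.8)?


dx=31.3, dy=-17.3
d^2 = 31.3^2 + (-17.3)^2 = 1278.98
d = sqrt(1278.98) = 35.7628

35.7628


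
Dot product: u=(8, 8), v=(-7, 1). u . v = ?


u . v = u_x*v_x + u_y*v_y = 8*(-7) + 8*1
= (-56) + 8 = -48

-48


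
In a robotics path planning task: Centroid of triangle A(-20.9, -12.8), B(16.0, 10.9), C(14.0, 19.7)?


Centroid = ((x_A+x_B+x_C)/3, (y_A+y_B+y_C)/3)
= (((-20.9)+16+14)/3, ((-12.8)+10.9+19.7)/3)
= (3.0333, 5.9333)

(3.0333, 5.9333)


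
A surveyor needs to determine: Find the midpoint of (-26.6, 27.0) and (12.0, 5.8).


M = (((-26.6)+12)/2, (27+5.8)/2)
= (-7.3, 16.4)

(-7.3, 16.4)


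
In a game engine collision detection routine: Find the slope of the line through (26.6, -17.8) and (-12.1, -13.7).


slope = (y2-y1)/(x2-x1) = ((-13.7)-(-17.8))/((-12.1)-26.6) = 4.1/(-38.7) = -0.1059

-0.1059


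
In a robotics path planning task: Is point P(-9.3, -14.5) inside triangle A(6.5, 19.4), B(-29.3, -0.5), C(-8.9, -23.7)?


Cross products: AB x AP = 899.2, BC x BP = 178.4, CA x CP = 158.92
All same sign? yes

Yes, inside


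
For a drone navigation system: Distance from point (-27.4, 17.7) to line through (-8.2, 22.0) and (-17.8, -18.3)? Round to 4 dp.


|cross product| = 732.48
|line direction| = sqrt(1716.25) = 41.4276
Distance = 732.48/sqrt(1716.25) = 17.6809

17.6809


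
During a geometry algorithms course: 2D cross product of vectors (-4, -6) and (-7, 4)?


u x v = u_x*v_y - u_y*v_x = (-4)*4 - (-6)*(-7)
= (-16) - 42 = -58

-58


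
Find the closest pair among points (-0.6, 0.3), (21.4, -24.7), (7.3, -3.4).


d(P0,P1) = 33.3017, d(P0,P2) = 8.7235, d(P1,P2) = 25.5441
Closest: P0 and P2

Closest pair: (-0.6, 0.3) and (7.3, -3.4), distance = 8.7235


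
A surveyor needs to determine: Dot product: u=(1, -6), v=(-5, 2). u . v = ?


u . v = u_x*v_x + u_y*v_y = 1*(-5) + (-6)*2
= (-5) + (-12) = -17

-17


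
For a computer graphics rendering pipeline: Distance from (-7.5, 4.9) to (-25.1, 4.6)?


dx=-17.6, dy=-0.3
d^2 = (-17.6)^2 + (-0.3)^2 = 309.85
d = sqrt(309.85) = 17.6026

17.6026


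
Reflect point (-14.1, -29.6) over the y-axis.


Reflection over y-axis: (x,y) -> (-x,y)
(-14.1, -29.6) -> (14.1, -29.6)

(14.1, -29.6)


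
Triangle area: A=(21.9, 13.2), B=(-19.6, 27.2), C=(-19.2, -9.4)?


Area = |x_A(y_B-y_C) + x_B(y_C-y_A) + x_C(y_A-y_B)|/2
= |801.54 + 442.96 + 268.8|/2
= 1513.3/2 = 756.65

756.65


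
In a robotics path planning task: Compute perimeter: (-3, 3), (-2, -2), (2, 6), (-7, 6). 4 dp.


Sides: (-3, 3)->(-2, -2): sqrt(26) = 5.09902, (-2, -2)->(2, 6): sqrt(80) = 8.944272, (2, 6)->(-7, 6): sqrt(81) = 9, (-7, 6)->(-3, 3): sqrt(25) = 5
Sum = 28.043292
Perimeter = 28.0433

28.0433


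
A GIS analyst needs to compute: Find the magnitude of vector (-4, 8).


|u| = sqrt((-4)^2 + 8^2) = sqrt(80) = 8.9443

8.9443


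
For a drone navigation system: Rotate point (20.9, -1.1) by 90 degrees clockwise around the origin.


90° CW: (x,y) -> (y, -x)
(20.9,-1.1) -> (-1.1, -20.9)

(-1.1, -20.9)


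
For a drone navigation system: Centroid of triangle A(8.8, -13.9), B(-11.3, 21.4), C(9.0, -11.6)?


Centroid = ((x_A+x_B+x_C)/3, (y_A+y_B+y_C)/3)
= ((8.8+(-11.3)+9)/3, ((-13.9)+21.4+(-11.6))/3)
= (2.1667, -1.3667)

(2.1667, -1.3667)


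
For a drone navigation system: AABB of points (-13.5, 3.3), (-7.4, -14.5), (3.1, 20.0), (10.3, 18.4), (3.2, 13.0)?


x range: [-13.5, 10.3]
y range: [-14.5, 20]
Bounding box: (-13.5,-14.5) to (10.3,20)

(-13.5,-14.5) to (10.3,20)


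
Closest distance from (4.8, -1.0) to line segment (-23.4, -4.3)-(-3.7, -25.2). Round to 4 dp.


Project P onto AB: t = 0.5899 (clamped to [0,1])
Closest point on segment: (-11.7799, -16.6279)
Distance: 22.7843

22.7843


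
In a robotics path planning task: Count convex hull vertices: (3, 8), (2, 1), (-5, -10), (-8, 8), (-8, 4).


Convex hull vertices (CCW): (-8, 4), (-5, -10), (2, 1), (3, 8), (-8, 8)
Count = 5

5


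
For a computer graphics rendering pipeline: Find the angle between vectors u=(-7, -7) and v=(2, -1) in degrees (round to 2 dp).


u.v = -7, |u| = sqrt(98) = 9.8995, |v| = sqrt(5) = 2.2361
cos(theta) = u.v/(|u||v|) = -7/sqrt(490) = -0.316228
theta = acos(-0.316228) = 108.43 degrees

108.43 degrees


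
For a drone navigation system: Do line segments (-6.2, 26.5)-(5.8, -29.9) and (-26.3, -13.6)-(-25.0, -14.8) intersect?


Cross products: d1=76.25, d2=17.33, d3=-1614.84, d4=-1555.92
d1*d2 < 0 and d3*d4 < 0? no

No, they don't intersect


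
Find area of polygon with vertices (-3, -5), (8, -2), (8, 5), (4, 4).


Shoelace sum: ((-3)*(-2) - 8*(-5)) + (8*5 - 8*(-2)) + (8*4 - 4*5) + (4*(-5) - (-3)*4)
= 106
Area = |106|/2 = 53

53


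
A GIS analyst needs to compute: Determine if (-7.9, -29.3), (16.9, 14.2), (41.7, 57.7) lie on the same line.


Cross product: (16.9-(-7.9))*(57.7-(-29.3)) - (14.2-(-29.3))*(41.7-(-7.9))
= 0

Yes, collinear


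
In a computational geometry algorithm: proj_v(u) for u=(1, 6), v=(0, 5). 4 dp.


u.v = 30, |v| = sqrt(25) = 5
Scalar projection = u.v / |v| = 30 / sqrt(25) = 6

6


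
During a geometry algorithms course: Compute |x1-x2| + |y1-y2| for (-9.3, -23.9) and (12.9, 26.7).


|(-9.3)-12.9| + |(-23.9)-26.7| = 22.2 + 50.6 = 72.8

72.8


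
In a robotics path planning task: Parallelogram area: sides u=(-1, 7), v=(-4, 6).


|u x v| = |(-1)*6 - 7*(-4)|
= |(-6) - (-28)| = 22

22


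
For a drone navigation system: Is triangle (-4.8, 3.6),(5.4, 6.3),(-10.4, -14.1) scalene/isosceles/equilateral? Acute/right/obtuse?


Side lengths squared: AB^2=111.33, BC^2=665.8, CA^2=344.65
Sorted: [111.33, 344.65, 665.8]
By sides: Scalene, By angles: Obtuse

Scalene, Obtuse


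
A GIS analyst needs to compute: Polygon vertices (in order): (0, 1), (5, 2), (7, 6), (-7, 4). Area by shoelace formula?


Shoelace sum: (0*2 - 5*1) + (5*6 - 7*2) + (7*4 - (-7)*6) + ((-7)*1 - 0*4)
= 74
Area = |74|/2 = 37

37


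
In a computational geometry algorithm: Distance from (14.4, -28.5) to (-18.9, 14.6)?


dx=-33.3, dy=43.1
d^2 = (-33.3)^2 + 43.1^2 = 2966.5
d = sqrt(2966.5) = 54.4656

54.4656


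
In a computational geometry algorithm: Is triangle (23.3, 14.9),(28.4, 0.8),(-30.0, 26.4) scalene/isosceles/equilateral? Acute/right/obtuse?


Side lengths squared: AB^2=224.82, BC^2=4065.92, CA^2=2973.14
Sorted: [224.82, 2973.14, 4065.92]
By sides: Scalene, By angles: Obtuse

Scalene, Obtuse


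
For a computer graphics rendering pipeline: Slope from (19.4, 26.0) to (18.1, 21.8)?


slope = (y2-y1)/(x2-x1) = (21.8-26)/(18.1-19.4) = (-4.2)/(-1.3) = 3.2308

3.2308


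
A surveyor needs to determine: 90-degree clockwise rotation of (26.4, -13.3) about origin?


90° CW: (x,y) -> (y, -x)
(26.4,-13.3) -> (-13.3, -26.4)

(-13.3, -26.4)


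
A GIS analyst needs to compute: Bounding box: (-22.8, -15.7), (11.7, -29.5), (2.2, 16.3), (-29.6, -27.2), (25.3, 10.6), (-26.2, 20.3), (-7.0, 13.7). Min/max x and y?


x range: [-29.6, 25.3]
y range: [-29.5, 20.3]
Bounding box: (-29.6,-29.5) to (25.3,20.3)

(-29.6,-29.5) to (25.3,20.3)


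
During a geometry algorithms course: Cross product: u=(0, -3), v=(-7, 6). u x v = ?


u x v = u_x*v_y - u_y*v_x = 0*6 - (-3)*(-7)
= 0 - 21 = -21

-21


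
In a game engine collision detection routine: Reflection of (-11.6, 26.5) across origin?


Reflection over origin: (x,y) -> (-x,-y)
(-11.6, 26.5) -> (11.6, -26.5)

(11.6, -26.5)


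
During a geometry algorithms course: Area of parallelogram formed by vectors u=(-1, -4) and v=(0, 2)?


|u x v| = |(-1)*2 - (-4)*0|
= |(-2) - 0| = 2

2


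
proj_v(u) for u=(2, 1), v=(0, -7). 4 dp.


u.v = -7, |v| = sqrt(49) = 7
Scalar projection = u.v / |v| = -7 / sqrt(49) = -1

-1


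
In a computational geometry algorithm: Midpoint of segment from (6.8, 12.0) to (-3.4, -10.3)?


M = ((6.8+(-3.4))/2, (12+(-10.3))/2)
= (1.7, 0.85)

(1.7, 0.85)


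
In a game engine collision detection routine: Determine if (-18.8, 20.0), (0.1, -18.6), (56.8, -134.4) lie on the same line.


Cross product: (0.1-(-18.8))*((-134.4)-20) - ((-18.6)-20)*(56.8-(-18.8))
= 0

Yes, collinear


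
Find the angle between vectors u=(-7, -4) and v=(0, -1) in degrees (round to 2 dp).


u.v = 4, |u| = sqrt(65) = 8.0623, |v| = sqrt(1) = 1
cos(theta) = u.v/(|u||v|) = 4/sqrt(65) = 0.496139
theta = acos(0.496139) = 60.26 degrees

60.26 degrees


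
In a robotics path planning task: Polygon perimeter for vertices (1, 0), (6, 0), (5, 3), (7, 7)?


Sides: (1, 0)->(6, 0): sqrt(25) = 5, (6, 0)->(5, 3): sqrt(10) = 3.162278, (5, 3)->(7, 7): sqrt(20) = 4.472136, (7, 7)->(1, 0): sqrt(85) = 9.219544
Sum = 21.853958
Perimeter = 21.854

21.854


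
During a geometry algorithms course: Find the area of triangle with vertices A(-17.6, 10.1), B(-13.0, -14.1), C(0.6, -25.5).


Area = |x_A(y_B-y_C) + x_B(y_C-y_A) + x_C(y_A-y_B)|/2
= |(-200.64) + 462.8 + 14.52|/2
= 276.68/2 = 138.34

138.34


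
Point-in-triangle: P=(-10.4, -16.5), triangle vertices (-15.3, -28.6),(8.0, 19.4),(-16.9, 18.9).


Cross products: AB x AP = 46.73, BC x BP = 884.71, CA x CP = 252.11
All same sign? yes

Yes, inside


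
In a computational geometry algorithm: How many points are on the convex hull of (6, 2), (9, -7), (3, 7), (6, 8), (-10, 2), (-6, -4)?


Convex hull vertices (CCW): (-10, 2), (-6, -4), (9, -7), (6, 8), (3, 7)
Count = 5

5


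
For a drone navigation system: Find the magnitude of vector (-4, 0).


|u| = sqrt((-4)^2 + 0^2) = sqrt(16) = 4

4


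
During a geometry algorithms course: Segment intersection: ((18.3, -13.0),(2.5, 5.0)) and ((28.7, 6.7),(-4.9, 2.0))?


Cross products: d1=613.04, d2=-66.02, d3=-498.46, d4=180.6
d1*d2 < 0 and d3*d4 < 0? yes

Yes, they intersect


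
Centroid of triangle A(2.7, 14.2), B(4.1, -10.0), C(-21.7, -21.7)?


Centroid = ((x_A+x_B+x_C)/3, (y_A+y_B+y_C)/3)
= ((2.7+4.1+(-21.7))/3, (14.2+(-10)+(-21.7))/3)
= (-4.9667, -5.8333)

(-4.9667, -5.8333)


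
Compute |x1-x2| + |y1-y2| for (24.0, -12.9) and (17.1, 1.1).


|24-17.1| + |(-12.9)-1.1| = 6.9 + 14 = 20.9

20.9


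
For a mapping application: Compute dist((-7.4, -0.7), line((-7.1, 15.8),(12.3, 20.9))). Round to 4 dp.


|cross product| = 318.57
|line direction| = sqrt(402.37) = 20.0592
Distance = 318.57/sqrt(402.37) = 15.8815

15.8815


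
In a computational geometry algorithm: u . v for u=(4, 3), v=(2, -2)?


u . v = u_x*v_x + u_y*v_y = 4*2 + 3*(-2)
= 8 + (-6) = 2

2


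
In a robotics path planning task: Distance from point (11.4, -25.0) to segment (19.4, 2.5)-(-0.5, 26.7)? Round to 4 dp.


Project P onto AB: t = 0 (clamped to [0,1])
Closest point on segment: (19.4, 2.5)
Distance: 28.64

28.64


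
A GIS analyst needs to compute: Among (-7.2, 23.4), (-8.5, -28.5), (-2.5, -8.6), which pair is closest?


d(P0,P1) = 51.9163, d(P0,P2) = 32.3433, d(P1,P2) = 20.7849
Closest: P1 and P2

Closest pair: (-8.5, -28.5) and (-2.5, -8.6), distance = 20.7849


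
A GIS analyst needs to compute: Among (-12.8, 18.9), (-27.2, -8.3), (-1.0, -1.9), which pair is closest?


d(P0,P1) = 30.7766, d(P0,P2) = 23.914, d(P1,P2) = 26.9704
Closest: P0 and P2

Closest pair: (-12.8, 18.9) and (-1.0, -1.9), distance = 23.914


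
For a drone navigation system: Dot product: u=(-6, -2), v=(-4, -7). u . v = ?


u . v = u_x*v_x + u_y*v_y = (-6)*(-4) + (-2)*(-7)
= 24 + 14 = 38

38


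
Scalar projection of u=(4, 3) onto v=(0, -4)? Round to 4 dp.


u.v = -12, |v| = sqrt(16) = 4
Scalar projection = u.v / |v| = -12 / sqrt(16) = -3

-3


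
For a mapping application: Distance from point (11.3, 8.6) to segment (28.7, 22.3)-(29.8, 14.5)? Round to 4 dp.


Project P onto AB: t = 1 (clamped to [0,1])
Closest point on segment: (29.8, 14.5)
Distance: 19.418

19.418


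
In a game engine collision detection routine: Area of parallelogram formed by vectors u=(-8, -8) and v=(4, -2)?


|u x v| = |(-8)*(-2) - (-8)*4|
= |16 - (-32)| = 48

48


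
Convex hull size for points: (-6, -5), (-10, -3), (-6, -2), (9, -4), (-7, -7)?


Convex hull vertices (CCW): (-10, -3), (-7, -7), (9, -4), (-6, -2)
Count = 4

4


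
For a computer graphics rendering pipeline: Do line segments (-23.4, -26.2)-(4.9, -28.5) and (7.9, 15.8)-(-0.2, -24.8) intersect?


Cross products: d1=-930.58, d2=237.03, d3=1260.59, d4=92.98
d1*d2 < 0 and d3*d4 < 0? no

No, they don't intersect


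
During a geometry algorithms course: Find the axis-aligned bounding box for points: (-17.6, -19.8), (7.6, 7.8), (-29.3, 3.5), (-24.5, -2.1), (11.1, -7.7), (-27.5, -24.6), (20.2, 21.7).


x range: [-29.3, 20.2]
y range: [-24.6, 21.7]
Bounding box: (-29.3,-24.6) to (20.2,21.7)

(-29.3,-24.6) to (20.2,21.7)


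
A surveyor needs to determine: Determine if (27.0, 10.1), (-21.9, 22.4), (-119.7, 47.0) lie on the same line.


Cross product: ((-21.9)-27)*(47-10.1) - (22.4-10.1)*((-119.7)-27)
= 0

Yes, collinear


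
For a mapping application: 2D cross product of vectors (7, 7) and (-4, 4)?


u x v = u_x*v_y - u_y*v_x = 7*4 - 7*(-4)
= 28 - (-28) = 56

56


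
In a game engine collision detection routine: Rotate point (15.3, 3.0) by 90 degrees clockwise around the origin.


90° CW: (x,y) -> (y, -x)
(15.3,3) -> (3, -15.3)

(3, -15.3)


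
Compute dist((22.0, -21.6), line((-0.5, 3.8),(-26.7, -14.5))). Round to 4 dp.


|cross product| = 1077.23
|line direction| = sqrt(1021.33) = 31.9583
Distance = 1077.23/sqrt(1021.33) = 33.7074

33.7074


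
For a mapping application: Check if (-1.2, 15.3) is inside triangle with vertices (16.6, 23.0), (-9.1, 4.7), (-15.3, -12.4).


Cross products: AB x AP = -127.85, BC x BP = 69.37, CA x CP = 384.49
All same sign? no

No, outside


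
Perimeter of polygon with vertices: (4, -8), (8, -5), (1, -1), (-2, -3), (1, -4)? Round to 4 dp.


Sides: (4, -8)->(8, -5): sqrt(25) = 5, (8, -5)->(1, -1): sqrt(65) = 8.062258, (1, -1)->(-2, -3): sqrt(13) = 3.605551, (-2, -3)->(1, -4): sqrt(10) = 3.162278, (1, -4)->(4, -8): sqrt(25) = 5
Sum = 24.830087
Perimeter = 24.8301

24.8301


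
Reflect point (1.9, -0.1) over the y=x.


Reflection over y=x: (x,y) -> (y,x)
(1.9, -0.1) -> (-0.1, 1.9)

(-0.1, 1.9)


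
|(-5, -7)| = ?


|u| = sqrt((-5)^2 + (-7)^2) = sqrt(74) = 8.6023

8.6023


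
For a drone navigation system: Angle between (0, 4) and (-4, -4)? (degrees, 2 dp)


u.v = -16, |u| = sqrt(16) = 4, |v| = sqrt(32) = 5.6569
cos(theta) = u.v/(|u||v|) = -16/sqrt(512) = -0.707107
theta = acos(-0.707107) = 135 degrees

135 degrees


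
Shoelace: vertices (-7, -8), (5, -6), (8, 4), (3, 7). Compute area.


Shoelace sum: ((-7)*(-6) - 5*(-8)) + (5*4 - 8*(-6)) + (8*7 - 3*4) + (3*(-8) - (-7)*7)
= 219
Area = |219|/2 = 109.5

109.5


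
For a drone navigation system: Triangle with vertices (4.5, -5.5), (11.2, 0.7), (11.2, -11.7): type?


Side lengths squared: AB^2=83.33, BC^2=153.76, CA^2=83.33
Sorted: [83.33, 83.33, 153.76]
By sides: Isosceles, By angles: Acute

Isosceles, Acute


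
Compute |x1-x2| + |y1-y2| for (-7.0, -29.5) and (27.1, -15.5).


|(-7)-27.1| + |(-29.5)-(-15.5)| = 34.1 + 14 = 48.1

48.1


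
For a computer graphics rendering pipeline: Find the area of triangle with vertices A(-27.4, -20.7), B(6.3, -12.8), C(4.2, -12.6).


Area = |x_A(y_B-y_C) + x_B(y_C-y_A) + x_C(y_A-y_B)|/2
= |5.48 + 51.03 + (-33.18)|/2
= 23.33/2 = 11.665

11.665


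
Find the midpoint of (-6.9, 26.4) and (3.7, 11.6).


M = (((-6.9)+3.7)/2, (26.4+11.6)/2)
= (-1.6, 19)

(-1.6, 19)


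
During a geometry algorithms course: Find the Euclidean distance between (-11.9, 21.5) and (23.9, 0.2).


dx=35.8, dy=-21.3
d^2 = 35.8^2 + (-21.3)^2 = 1735.33
d = sqrt(1735.33) = 41.6573

41.6573


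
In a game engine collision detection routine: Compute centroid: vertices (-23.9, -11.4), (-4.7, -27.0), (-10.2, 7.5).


Centroid = ((x_A+x_B+x_C)/3, (y_A+y_B+y_C)/3)
= (((-23.9)+(-4.7)+(-10.2))/3, ((-11.4)+(-27)+7.5)/3)
= (-12.9333, -10.3)

(-12.9333, -10.3)


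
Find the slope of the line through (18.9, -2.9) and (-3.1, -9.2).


slope = (y2-y1)/(x2-x1) = ((-9.2)-(-2.9))/((-3.1)-18.9) = (-6.3)/(-22) = 0.2864

0.2864


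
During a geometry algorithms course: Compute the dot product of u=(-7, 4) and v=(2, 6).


u . v = u_x*v_x + u_y*v_y = (-7)*2 + 4*6
= (-14) + 24 = 10

10


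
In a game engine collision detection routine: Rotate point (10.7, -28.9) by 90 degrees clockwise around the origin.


90° CW: (x,y) -> (y, -x)
(10.7,-28.9) -> (-28.9, -10.7)

(-28.9, -10.7)


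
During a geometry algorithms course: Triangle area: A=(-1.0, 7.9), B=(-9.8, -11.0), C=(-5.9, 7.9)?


Area = |x_A(y_B-y_C) + x_B(y_C-y_A) + x_C(y_A-y_B)|/2
= |18.9 + 0 + (-111.51)|/2
= 92.61/2 = 46.305

46.305


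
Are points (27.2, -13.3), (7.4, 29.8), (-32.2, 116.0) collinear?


Cross product: (7.4-27.2)*(116-(-13.3)) - (29.8-(-13.3))*((-32.2)-27.2)
= 0

Yes, collinear


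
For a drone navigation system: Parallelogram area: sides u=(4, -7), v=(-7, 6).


|u x v| = |4*6 - (-7)*(-7)|
= |24 - 49| = 25

25


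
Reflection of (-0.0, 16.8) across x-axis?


Reflection over x-axis: (x,y) -> (x,-y)
(0, 16.8) -> (0, -16.8)

(0, -16.8)


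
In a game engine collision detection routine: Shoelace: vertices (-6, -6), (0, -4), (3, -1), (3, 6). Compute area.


Shoelace sum: ((-6)*(-4) - 0*(-6)) + (0*(-1) - 3*(-4)) + (3*6 - 3*(-1)) + (3*(-6) - (-6)*6)
= 75
Area = |75|/2 = 37.5

37.5


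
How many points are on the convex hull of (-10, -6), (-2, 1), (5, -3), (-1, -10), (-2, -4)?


Convex hull vertices (CCW): (-10, -6), (-1, -10), (5, -3), (-2, 1)
Count = 4

4


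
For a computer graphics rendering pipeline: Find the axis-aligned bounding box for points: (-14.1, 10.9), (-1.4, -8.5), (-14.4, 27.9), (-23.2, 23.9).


x range: [-23.2, -1.4]
y range: [-8.5, 27.9]
Bounding box: (-23.2,-8.5) to (-1.4,27.9)

(-23.2,-8.5) to (-1.4,27.9)


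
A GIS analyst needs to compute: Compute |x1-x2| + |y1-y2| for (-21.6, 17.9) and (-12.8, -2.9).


|(-21.6)-(-12.8)| + |17.9-(-2.9)| = 8.8 + 20.8 = 29.6

29.6


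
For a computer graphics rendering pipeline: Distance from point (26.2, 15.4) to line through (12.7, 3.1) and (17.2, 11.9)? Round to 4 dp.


|cross product| = 63.45
|line direction| = sqrt(97.69) = 9.8838
Distance = 63.45/sqrt(97.69) = 6.4196

6.4196


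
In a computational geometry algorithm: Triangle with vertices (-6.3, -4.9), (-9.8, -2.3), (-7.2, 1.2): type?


Side lengths squared: AB^2=19.01, BC^2=19.01, CA^2=38.02
Sorted: [19.01, 19.01, 38.02]
By sides: Isosceles, By angles: Right

Isosceles, Right


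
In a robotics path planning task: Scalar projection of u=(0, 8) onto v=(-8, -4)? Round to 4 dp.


u.v = -32, |v| = sqrt(80) = 8.9443
Scalar projection = u.v / |v| = -32 / sqrt(80) = -3.5777

-3.5777


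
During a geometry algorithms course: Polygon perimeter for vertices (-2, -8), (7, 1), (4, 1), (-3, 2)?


Sides: (-2, -8)->(7, 1): sqrt(162) = 12.727922, (7, 1)->(4, 1): sqrt(9) = 3, (4, 1)->(-3, 2): sqrt(50) = 7.071068, (-3, 2)->(-2, -8): sqrt(101) = 10.049876
Sum = 32.848866
Perimeter = 32.8489

32.8489


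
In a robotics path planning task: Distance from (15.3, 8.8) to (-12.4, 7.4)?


dx=-27.7, dy=-1.4
d^2 = (-27.7)^2 + (-1.4)^2 = 769.25
d = sqrt(769.25) = 27.7354

27.7354


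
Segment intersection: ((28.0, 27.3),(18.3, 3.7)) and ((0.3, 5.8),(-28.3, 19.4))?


Cross products: d1=-991.62, d2=-184.74, d3=-445.17, d4=-1252.05
d1*d2 < 0 and d3*d4 < 0? no

No, they don't intersect


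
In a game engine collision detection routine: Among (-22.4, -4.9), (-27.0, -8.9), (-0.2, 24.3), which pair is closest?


d(P0,P1) = 6.0959, d(P0,P2) = 36.6808, d(P1,P2) = 42.6671
Closest: P0 and P1

Closest pair: (-22.4, -4.9) and (-27.0, -8.9), distance = 6.0959


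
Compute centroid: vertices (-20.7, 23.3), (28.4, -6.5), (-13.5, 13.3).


Centroid = ((x_A+x_B+x_C)/3, (y_A+y_B+y_C)/3)
= (((-20.7)+28.4+(-13.5))/3, (23.3+(-6.5)+13.3)/3)
= (-1.9333, 10.0333)

(-1.9333, 10.0333)


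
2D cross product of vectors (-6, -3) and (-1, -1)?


u x v = u_x*v_y - u_y*v_x = (-6)*(-1) - (-3)*(-1)
= 6 - 3 = 3

3


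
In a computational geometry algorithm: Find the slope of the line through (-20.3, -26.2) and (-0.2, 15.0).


slope = (y2-y1)/(x2-x1) = (15-(-26.2))/((-0.2)-(-20.3)) = 41.2/20.1 = 2.0498

2.0498


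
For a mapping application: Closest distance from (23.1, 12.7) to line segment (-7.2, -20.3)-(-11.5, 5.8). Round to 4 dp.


Project P onto AB: t = 1 (clamped to [0,1])
Closest point on segment: (-11.5, 5.8)
Distance: 35.2813

35.2813


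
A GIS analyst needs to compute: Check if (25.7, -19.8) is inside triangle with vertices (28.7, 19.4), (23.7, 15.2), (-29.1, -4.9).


Cross products: AB x AP = 183.4, BC x BP = 1888.2, CA x CP = -2192.86
All same sign? no

No, outside


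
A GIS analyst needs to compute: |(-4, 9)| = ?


|u| = sqrt((-4)^2 + 9^2) = sqrt(97) = 9.8489

9.8489


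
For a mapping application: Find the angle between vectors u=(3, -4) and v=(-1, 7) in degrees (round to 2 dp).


u.v = -31, |u| = sqrt(25) = 5, |v| = sqrt(50) = 7.0711
cos(theta) = u.v/(|u||v|) = -31/sqrt(1250) = -0.876812
theta = acos(-0.876812) = 151.26 degrees

151.26 degrees


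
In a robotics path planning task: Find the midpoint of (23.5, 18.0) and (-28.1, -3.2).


M = ((23.5+(-28.1))/2, (18+(-3.2))/2)
= (-2.3, 7.4)

(-2.3, 7.4)


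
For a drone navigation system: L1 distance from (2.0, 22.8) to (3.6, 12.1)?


|2-3.6| + |22.8-12.1| = 1.6 + 10.7 = 12.3

12.3


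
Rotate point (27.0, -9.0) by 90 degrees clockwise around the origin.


90° CW: (x,y) -> (y, -x)
(27,-9) -> (-9, -27)

(-9, -27)


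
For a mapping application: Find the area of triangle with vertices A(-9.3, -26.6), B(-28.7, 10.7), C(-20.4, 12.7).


Area = |x_A(y_B-y_C) + x_B(y_C-y_A) + x_C(y_A-y_B)|/2
= |18.6 + (-1127.91) + 760.92|/2
= 348.39/2 = 174.195

174.195


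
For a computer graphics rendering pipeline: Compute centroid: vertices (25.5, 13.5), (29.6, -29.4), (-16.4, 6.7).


Centroid = ((x_A+x_B+x_C)/3, (y_A+y_B+y_C)/3)
= ((25.5+29.6+(-16.4))/3, (13.5+(-29.4)+6.7)/3)
= (12.9, -3.0667)

(12.9, -3.0667)


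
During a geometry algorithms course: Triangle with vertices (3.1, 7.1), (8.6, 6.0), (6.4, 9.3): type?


Side lengths squared: AB^2=31.46, BC^2=15.73, CA^2=15.73
Sorted: [15.73, 15.73, 31.46]
By sides: Isosceles, By angles: Right

Isosceles, Right


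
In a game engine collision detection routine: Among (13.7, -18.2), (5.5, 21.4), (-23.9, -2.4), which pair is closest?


d(P0,P1) = 40.4401, d(P0,P2) = 40.7848, d(P1,P2) = 37.8259
Closest: P1 and P2

Closest pair: (5.5, 21.4) and (-23.9, -2.4), distance = 37.8259


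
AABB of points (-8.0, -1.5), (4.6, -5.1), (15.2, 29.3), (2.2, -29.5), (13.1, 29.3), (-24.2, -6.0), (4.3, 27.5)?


x range: [-24.2, 15.2]
y range: [-29.5, 29.3]
Bounding box: (-24.2,-29.5) to (15.2,29.3)

(-24.2,-29.5) to (15.2,29.3)


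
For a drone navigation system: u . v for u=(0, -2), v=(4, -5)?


u . v = u_x*v_x + u_y*v_y = 0*4 + (-2)*(-5)
= 0 + 10 = 10

10


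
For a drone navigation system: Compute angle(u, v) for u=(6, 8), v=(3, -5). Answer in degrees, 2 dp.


u.v = -22, |u| = sqrt(100) = 10, |v| = sqrt(34) = 5.831
cos(theta) = u.v/(|u||v|) = -22/sqrt(3400) = -0.377297
theta = acos(-0.377297) = 112.17 degrees

112.17 degrees


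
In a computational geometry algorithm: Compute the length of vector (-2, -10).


|u| = sqrt((-2)^2 + (-10)^2) = sqrt(104) = 10.198

10.198


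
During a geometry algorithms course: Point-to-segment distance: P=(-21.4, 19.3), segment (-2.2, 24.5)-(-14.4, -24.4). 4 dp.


Project P onto AB: t = 0.1923 (clamped to [0,1])
Closest point on segment: (-4.5464, 15.0952)
Distance: 17.3702

17.3702


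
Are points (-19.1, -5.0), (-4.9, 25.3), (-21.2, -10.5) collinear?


Cross product: ((-4.9)-(-19.1))*((-10.5)-(-5)) - (25.3-(-5))*((-21.2)-(-19.1))
= -14.47

No, not collinear


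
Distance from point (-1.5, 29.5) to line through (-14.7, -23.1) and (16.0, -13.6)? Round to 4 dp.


|cross product| = 1489.42
|line direction| = sqrt(1032.74) = 32.1363
Distance = 1489.42/sqrt(1032.74) = 46.347

46.347


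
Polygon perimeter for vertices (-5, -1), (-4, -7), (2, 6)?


Sides: (-5, -1)->(-4, -7): sqrt(37) = 6.082763, (-4, -7)->(2, 6): sqrt(205) = 14.317821, (2, 6)->(-5, -1): sqrt(98) = 9.899495
Sum = 30.300079
Perimeter = 30.3001

30.3001


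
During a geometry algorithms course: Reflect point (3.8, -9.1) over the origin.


Reflection over origin: (x,y) -> (-x,-y)
(3.8, -9.1) -> (-3.8, 9.1)

(-3.8, 9.1)


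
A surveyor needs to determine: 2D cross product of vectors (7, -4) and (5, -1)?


u x v = u_x*v_y - u_y*v_x = 7*(-1) - (-4)*5
= (-7) - (-20) = 13

13


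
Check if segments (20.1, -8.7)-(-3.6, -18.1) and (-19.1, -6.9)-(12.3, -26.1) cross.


Cross products: d1=696.12, d2=-54.08, d3=-411.14, d4=339.06
d1*d2 < 0 and d3*d4 < 0? yes

Yes, they intersect


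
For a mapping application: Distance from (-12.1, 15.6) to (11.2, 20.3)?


dx=23.3, dy=4.7
d^2 = 23.3^2 + 4.7^2 = 564.98
d = sqrt(564.98) = 23.7693

23.7693


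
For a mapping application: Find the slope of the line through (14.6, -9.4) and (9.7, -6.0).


slope = (y2-y1)/(x2-x1) = ((-6)-(-9.4))/(9.7-14.6) = 3.4/(-4.9) = -0.6939

-0.6939


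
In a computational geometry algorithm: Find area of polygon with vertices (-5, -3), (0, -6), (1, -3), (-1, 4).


Shoelace sum: ((-5)*(-6) - 0*(-3)) + (0*(-3) - 1*(-6)) + (1*4 - (-1)*(-3)) + ((-1)*(-3) - (-5)*4)
= 60
Area = |60|/2 = 30

30


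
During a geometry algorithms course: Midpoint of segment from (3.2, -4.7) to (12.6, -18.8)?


M = ((3.2+12.6)/2, ((-4.7)+(-18.8))/2)
= (7.9, -11.75)

(7.9, -11.75)


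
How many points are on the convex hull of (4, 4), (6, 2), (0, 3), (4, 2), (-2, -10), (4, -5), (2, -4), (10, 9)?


Convex hull vertices (CCW): (-2, -10), (4, -5), (10, 9), (0, 3)
Count = 4

4


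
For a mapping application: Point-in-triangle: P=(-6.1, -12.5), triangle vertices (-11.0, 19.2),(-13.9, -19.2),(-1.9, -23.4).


Cross products: AB x AP = 280.09, BC x BP = 113.16, CA x CP = 79.73
All same sign? yes

Yes, inside


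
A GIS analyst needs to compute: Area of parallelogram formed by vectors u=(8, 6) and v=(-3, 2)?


|u x v| = |8*2 - 6*(-3)|
= |16 - (-18)| = 34

34


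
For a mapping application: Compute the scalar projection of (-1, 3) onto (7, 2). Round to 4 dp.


u.v = -1, |v| = sqrt(53) = 7.2801
Scalar projection = u.v / |v| = -1 / sqrt(53) = -0.1374

-0.1374


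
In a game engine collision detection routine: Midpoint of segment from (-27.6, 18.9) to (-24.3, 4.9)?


M = (((-27.6)+(-24.3))/2, (18.9+4.9)/2)
= (-25.95, 11.9)

(-25.95, 11.9)


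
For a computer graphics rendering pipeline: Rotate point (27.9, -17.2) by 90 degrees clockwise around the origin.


90° CW: (x,y) -> (y, -x)
(27.9,-17.2) -> (-17.2, -27.9)

(-17.2, -27.9)


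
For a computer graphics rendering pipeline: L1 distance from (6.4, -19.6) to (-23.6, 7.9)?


|6.4-(-23.6)| + |(-19.6)-7.9| = 30 + 27.5 = 57.5

57.5


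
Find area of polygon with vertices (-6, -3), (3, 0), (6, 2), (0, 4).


Shoelace sum: ((-6)*0 - 3*(-3)) + (3*2 - 6*0) + (6*4 - 0*2) + (0*(-3) - (-6)*4)
= 63
Area = |63|/2 = 31.5

31.5


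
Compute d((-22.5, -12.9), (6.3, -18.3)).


dx=28.8, dy=-5.4
d^2 = 28.8^2 + (-5.4)^2 = 858.6
d = sqrt(858.6) = 29.3019

29.3019


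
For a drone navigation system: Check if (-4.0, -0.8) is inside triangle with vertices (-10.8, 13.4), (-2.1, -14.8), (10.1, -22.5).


Cross products: AB x AP = 68.22, BC x BP = 156.17, CA x CP = 52.66
All same sign? yes

Yes, inside


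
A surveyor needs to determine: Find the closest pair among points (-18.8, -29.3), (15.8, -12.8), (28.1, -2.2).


d(P0,P1) = 38.3329, d(P0,P2) = 54.1666, d(P1,P2) = 16.2373
Closest: P1 and P2

Closest pair: (15.8, -12.8) and (28.1, -2.2), distance = 16.2373


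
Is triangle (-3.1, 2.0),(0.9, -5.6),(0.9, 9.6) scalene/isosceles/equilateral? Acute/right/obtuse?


Side lengths squared: AB^2=73.76, BC^2=231.04, CA^2=73.76
Sorted: [73.76, 73.76, 231.04]
By sides: Isosceles, By angles: Obtuse

Isosceles, Obtuse


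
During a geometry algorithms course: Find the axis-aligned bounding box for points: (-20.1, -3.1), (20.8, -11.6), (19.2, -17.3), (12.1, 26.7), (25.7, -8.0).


x range: [-20.1, 25.7]
y range: [-17.3, 26.7]
Bounding box: (-20.1,-17.3) to (25.7,26.7)

(-20.1,-17.3) to (25.7,26.7)


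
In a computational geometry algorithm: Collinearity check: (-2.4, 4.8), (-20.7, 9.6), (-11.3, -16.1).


Cross product: ((-20.7)-(-2.4))*((-16.1)-4.8) - (9.6-4.8)*((-11.3)-(-2.4))
= 425.19

No, not collinear


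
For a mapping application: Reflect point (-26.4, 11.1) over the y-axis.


Reflection over y-axis: (x,y) -> (-x,y)
(-26.4, 11.1) -> (26.4, 11.1)

(26.4, 11.1)


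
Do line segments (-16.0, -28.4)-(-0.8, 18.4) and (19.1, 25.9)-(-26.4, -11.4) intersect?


Cross products: d1=1161.42, d2=-401.02, d3=-817.32, d4=745.12
d1*d2 < 0 and d3*d4 < 0? yes

Yes, they intersect


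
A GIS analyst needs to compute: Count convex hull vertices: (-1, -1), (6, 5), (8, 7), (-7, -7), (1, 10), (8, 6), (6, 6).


Convex hull vertices (CCW): (-7, -7), (8, 6), (8, 7), (1, 10)
Count = 4

4


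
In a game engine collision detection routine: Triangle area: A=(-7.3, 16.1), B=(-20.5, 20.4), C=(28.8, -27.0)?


Area = |x_A(y_B-y_C) + x_B(y_C-y_A) + x_C(y_A-y_B)|/2
= |(-346.02) + 883.55 + (-123.84)|/2
= 413.69/2 = 206.845

206.845


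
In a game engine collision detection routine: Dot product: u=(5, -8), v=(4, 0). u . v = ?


u . v = u_x*v_x + u_y*v_y = 5*4 + (-8)*0
= 20 + 0 = 20

20


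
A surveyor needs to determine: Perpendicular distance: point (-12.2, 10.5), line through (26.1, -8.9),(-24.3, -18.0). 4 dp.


|cross product| = 1326.29
|line direction| = sqrt(2622.97) = 51.2149
Distance = 1326.29/sqrt(2622.97) = 25.8965

25.8965


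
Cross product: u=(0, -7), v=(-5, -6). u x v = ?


u x v = u_x*v_y - u_y*v_x = 0*(-6) - (-7)*(-5)
= 0 - 35 = -35

-35


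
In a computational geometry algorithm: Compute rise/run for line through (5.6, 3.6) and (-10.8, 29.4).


slope = (y2-y1)/(x2-x1) = (29.4-3.6)/((-10.8)-5.6) = 25.8/(-16.4) = -1.5732

-1.5732


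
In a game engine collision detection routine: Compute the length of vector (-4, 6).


|u| = sqrt((-4)^2 + 6^2) = sqrt(52) = 7.2111

7.2111


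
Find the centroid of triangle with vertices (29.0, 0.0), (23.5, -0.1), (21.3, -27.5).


Centroid = ((x_A+x_B+x_C)/3, (y_A+y_B+y_C)/3)
= ((29+23.5+21.3)/3, (0+(-0.1)+(-27.5))/3)
= (24.6, -9.2)

(24.6, -9.2)


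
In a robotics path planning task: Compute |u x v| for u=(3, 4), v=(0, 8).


|u x v| = |3*8 - 4*0|
= |24 - 0| = 24

24


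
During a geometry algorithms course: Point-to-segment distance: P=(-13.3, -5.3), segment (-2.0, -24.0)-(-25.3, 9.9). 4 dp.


Project P onto AB: t = 0.5302 (clamped to [0,1])
Closest point on segment: (-14.3546, -6.0248)
Distance: 1.2797

1.2797


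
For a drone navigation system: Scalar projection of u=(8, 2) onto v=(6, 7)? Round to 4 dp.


u.v = 62, |v| = sqrt(85) = 9.2195
Scalar projection = u.v / |v| = 62 / sqrt(85) = 6.7248

6.7248


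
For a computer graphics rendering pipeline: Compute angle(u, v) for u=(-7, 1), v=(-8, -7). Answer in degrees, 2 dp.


u.v = 49, |u| = sqrt(50) = 7.0711, |v| = sqrt(113) = 10.6301
cos(theta) = u.v/(|u||v|) = 49/sqrt(5650) = 0.651886
theta = acos(0.651886) = 49.32 degrees

49.32 degrees


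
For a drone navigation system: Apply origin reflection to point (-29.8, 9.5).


Reflection over origin: (x,y) -> (-x,-y)
(-29.8, 9.5) -> (29.8, -9.5)

(29.8, -9.5)


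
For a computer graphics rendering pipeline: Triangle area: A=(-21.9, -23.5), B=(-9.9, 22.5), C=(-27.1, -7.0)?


Area = |x_A(y_B-y_C) + x_B(y_C-y_A) + x_C(y_A-y_B)|/2
= |(-646.05) + (-163.35) + 1246.6|/2
= 437.2/2 = 218.6

218.6


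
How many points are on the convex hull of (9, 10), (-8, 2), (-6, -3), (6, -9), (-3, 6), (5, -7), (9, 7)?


Convex hull vertices (CCW): (-8, 2), (-6, -3), (6, -9), (9, 7), (9, 10), (-3, 6)
Count = 6

6


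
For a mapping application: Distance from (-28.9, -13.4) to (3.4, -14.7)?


dx=32.3, dy=-1.3
d^2 = 32.3^2 + (-1.3)^2 = 1044.98
d = sqrt(1044.98) = 32.3262

32.3262


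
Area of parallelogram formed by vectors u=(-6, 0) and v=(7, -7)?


|u x v| = |(-6)*(-7) - 0*7|
= |42 - 0| = 42

42


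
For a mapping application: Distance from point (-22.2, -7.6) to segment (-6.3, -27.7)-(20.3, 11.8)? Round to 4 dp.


Project P onto AB: t = 0.1636 (clamped to [0,1])
Closest point on segment: (-1.9483, -21.2379)
Distance: 24.4156

24.4156


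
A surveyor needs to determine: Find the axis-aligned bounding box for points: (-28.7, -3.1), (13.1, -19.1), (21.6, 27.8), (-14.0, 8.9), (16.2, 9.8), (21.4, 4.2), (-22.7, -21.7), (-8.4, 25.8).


x range: [-28.7, 21.6]
y range: [-21.7, 27.8]
Bounding box: (-28.7,-21.7) to (21.6,27.8)

(-28.7,-21.7) to (21.6,27.8)


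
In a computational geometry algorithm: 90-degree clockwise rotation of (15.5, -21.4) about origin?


90° CW: (x,y) -> (y, -x)
(15.5,-21.4) -> (-21.4, -15.5)

(-21.4, -15.5)


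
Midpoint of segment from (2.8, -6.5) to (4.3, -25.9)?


M = ((2.8+4.3)/2, ((-6.5)+(-25.9))/2)
= (3.55, -16.2)

(3.55, -16.2)


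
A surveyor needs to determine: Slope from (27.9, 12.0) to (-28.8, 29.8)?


slope = (y2-y1)/(x2-x1) = (29.8-12)/((-28.8)-27.9) = 17.8/(-56.7) = -0.3139

-0.3139


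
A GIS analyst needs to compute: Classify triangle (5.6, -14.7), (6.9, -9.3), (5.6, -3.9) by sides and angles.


Side lengths squared: AB^2=30.85, BC^2=30.85, CA^2=116.64
Sorted: [30.85, 30.85, 116.64]
By sides: Isosceles, By angles: Obtuse

Isosceles, Obtuse


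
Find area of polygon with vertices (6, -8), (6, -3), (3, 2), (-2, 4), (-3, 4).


Shoelace sum: (6*(-3) - 6*(-8)) + (6*2 - 3*(-3)) + (3*4 - (-2)*2) + ((-2)*4 - (-3)*4) + ((-3)*(-8) - 6*4)
= 71
Area = |71|/2 = 35.5

35.5


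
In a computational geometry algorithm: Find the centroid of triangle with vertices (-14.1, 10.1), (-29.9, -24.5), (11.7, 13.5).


Centroid = ((x_A+x_B+x_C)/3, (y_A+y_B+y_C)/3)
= (((-14.1)+(-29.9)+11.7)/3, (10.1+(-24.5)+13.5)/3)
= (-10.7667, -0.3)

(-10.7667, -0.3)


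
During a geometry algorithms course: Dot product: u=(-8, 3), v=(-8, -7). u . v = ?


u . v = u_x*v_x + u_y*v_y = (-8)*(-8) + 3*(-7)
= 64 + (-21) = 43

43


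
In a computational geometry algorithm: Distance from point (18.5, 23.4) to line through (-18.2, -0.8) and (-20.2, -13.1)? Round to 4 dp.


|cross product| = 403.01
|line direction| = sqrt(155.29) = 12.4615
Distance = 403.01/sqrt(155.29) = 32.3403

32.3403


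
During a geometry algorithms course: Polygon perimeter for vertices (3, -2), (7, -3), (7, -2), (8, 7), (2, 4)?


Sides: (3, -2)->(7, -3): sqrt(17) = 4.123106, (7, -3)->(7, -2): sqrt(1) = 1, (7, -2)->(8, 7): sqrt(82) = 9.055385, (8, 7)->(2, 4): sqrt(45) = 6.708204, (2, 4)->(3, -2): sqrt(37) = 6.082763
Sum = 26.969458
Perimeter = 26.9695

26.9695


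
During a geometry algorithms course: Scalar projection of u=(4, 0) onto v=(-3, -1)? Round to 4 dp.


u.v = -12, |v| = sqrt(10) = 3.1623
Scalar projection = u.v / |v| = -12 / sqrt(10) = -3.7947

-3.7947


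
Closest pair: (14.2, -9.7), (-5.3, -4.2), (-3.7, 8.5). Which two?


d(P0,P1) = 20.2608, d(P0,P2) = 25.5274, d(P1,P2) = 12.8004
Closest: P1 and P2

Closest pair: (-5.3, -4.2) and (-3.7, 8.5), distance = 12.8004


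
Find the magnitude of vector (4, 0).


|u| = sqrt(4^2 + 0^2) = sqrt(16) = 4

4


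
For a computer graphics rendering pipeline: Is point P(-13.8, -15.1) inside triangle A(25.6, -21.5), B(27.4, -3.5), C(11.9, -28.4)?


Cross products: AB x AP = 720.72, BC x BP = -846.08, CA x CP = 359.54
All same sign? no

No, outside


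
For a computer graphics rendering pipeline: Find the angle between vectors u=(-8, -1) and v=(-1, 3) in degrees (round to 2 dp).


u.v = 5, |u| = sqrt(65) = 8.0623, |v| = sqrt(10) = 3.1623
cos(theta) = u.v/(|u||v|) = 5/sqrt(650) = 0.196116
theta = acos(0.196116) = 78.69 degrees

78.69 degrees


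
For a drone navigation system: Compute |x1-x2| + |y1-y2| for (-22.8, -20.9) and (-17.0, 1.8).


|(-22.8)-(-17)| + |(-20.9)-1.8| = 5.8 + 22.7 = 28.5

28.5


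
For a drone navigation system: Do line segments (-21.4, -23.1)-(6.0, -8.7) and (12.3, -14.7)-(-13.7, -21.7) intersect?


Cross products: d1=-17.5, d2=-200.1, d3=-255.12, d4=-72.52
d1*d2 < 0 and d3*d4 < 0? no

No, they don't intersect


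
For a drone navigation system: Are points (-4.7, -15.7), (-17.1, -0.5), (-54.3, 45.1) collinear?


Cross product: ((-17.1)-(-4.7))*(45.1-(-15.7)) - ((-0.5)-(-15.7))*((-54.3)-(-4.7))
= 0

Yes, collinear


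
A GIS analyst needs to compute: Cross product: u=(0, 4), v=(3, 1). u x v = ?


u x v = u_x*v_y - u_y*v_x = 0*1 - 4*3
= 0 - 12 = -12

-12


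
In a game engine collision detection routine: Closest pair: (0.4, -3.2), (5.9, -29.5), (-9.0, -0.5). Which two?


d(P0,P1) = 26.8689, d(P0,P2) = 9.7801, d(P1,P2) = 32.6038
Closest: P0 and P2

Closest pair: (0.4, -3.2) and (-9.0, -0.5), distance = 9.7801


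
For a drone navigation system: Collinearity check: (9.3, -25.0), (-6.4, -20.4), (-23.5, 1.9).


Cross product: ((-6.4)-9.3)*(1.9-(-25)) - ((-20.4)-(-25))*((-23.5)-9.3)
= -271.45

No, not collinear


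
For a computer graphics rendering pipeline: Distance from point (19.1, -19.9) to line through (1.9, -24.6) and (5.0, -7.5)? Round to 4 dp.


|cross product| = 279.55
|line direction| = sqrt(302.02) = 17.3787
Distance = 279.55/sqrt(302.02) = 16.0858

16.0858


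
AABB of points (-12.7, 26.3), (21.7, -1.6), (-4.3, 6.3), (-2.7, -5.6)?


x range: [-12.7, 21.7]
y range: [-5.6, 26.3]
Bounding box: (-12.7,-5.6) to (21.7,26.3)

(-12.7,-5.6) to (21.7,26.3)


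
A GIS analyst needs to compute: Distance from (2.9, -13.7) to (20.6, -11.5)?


dx=17.7, dy=2.2
d^2 = 17.7^2 + 2.2^2 = 318.13
d = sqrt(318.13) = 17.8362

17.8362


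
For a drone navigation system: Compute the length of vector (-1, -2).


|u| = sqrt((-1)^2 + (-2)^2) = sqrt(5) = 2.2361

2.2361


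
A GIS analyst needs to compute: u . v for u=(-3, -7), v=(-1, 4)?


u . v = u_x*v_x + u_y*v_y = (-3)*(-1) + (-7)*4
= 3 + (-28) = -25

-25


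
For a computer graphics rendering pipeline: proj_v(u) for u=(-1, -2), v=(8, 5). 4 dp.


u.v = -18, |v| = sqrt(89) = 9.434
Scalar projection = u.v / |v| = -18 / sqrt(89) = -1.908

-1.908


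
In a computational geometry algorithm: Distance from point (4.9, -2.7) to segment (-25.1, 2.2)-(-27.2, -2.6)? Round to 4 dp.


Project P onto AB: t = 0 (clamped to [0,1])
Closest point on segment: (-25.1, 2.2)
Distance: 30.3975

30.3975


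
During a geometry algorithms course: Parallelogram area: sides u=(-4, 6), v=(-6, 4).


|u x v| = |(-4)*4 - 6*(-6)|
= |(-16) - (-36)| = 20

20
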